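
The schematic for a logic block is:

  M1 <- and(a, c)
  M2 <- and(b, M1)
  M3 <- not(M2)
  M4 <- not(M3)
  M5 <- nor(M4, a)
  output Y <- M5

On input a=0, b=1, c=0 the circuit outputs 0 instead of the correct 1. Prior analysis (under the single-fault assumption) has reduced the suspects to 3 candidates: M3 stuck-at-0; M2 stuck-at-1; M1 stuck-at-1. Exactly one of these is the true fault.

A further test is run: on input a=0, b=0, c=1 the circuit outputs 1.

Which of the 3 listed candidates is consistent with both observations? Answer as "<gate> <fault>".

Evaluate each candidate on input a=0, b=0, c=1:
  M3 stuck-at-0: M1=0, M2=0, M3=0 [stuck-at-0], M4=1, M5=0 → 0 — eliminated
  M2 stuck-at-1: M1=0, M2=1 [stuck-at-1], M3=0, M4=1, M5=0 → 0 — eliminated
  M1 stuck-at-1: M1=1 [stuck-at-1], M2=0, M3=1, M4=0, M5=1 → 1 — matches
Only M1 stuck-at-1 reproduces the observed 1.

M1 stuck-at-1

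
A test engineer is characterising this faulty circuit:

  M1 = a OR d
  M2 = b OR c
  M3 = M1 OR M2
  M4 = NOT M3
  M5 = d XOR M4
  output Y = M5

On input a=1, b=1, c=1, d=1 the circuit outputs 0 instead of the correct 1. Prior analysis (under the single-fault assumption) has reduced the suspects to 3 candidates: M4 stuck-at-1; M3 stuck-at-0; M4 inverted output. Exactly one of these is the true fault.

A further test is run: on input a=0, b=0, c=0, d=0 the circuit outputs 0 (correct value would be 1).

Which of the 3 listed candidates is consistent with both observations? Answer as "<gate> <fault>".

M4 inverted output

Evaluate each candidate on input a=0, b=0, c=0, d=0:
  M4 stuck-at-1: M1=0, M2=0, M3=0, M4=1 [stuck-at-1], M5=1 → 1 — eliminated
  M3 stuck-at-0: M1=0, M2=0, M3=0 [stuck-at-0], M4=1, M5=1 → 1 — eliminated
  M4 inverted output: M1=0, M2=0, M3=0, M4=0 [inverted output], M5=0 → 0 — matches
Only M4 inverted output reproduces the observed 0.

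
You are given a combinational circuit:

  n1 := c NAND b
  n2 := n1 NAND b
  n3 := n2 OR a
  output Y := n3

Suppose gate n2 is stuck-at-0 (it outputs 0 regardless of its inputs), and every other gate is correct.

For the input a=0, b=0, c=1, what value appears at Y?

0

Propagate with n2 forced: n1=1, n2=0 [stuck-at-0], n3=0.
So Y = 0. (Without the fault it would be 1.)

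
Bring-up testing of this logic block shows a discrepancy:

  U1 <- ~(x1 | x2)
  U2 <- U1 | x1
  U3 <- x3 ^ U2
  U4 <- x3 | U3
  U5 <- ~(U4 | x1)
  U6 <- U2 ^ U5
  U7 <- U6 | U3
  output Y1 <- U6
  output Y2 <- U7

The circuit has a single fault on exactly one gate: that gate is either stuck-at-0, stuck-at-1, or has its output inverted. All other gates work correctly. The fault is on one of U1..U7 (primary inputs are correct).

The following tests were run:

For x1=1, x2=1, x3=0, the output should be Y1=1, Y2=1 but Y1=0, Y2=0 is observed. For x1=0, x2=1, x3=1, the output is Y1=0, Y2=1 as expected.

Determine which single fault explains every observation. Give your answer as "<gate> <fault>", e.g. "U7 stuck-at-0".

Fault-free values for test 1 (x1=1, x2=1, x3=0): U1=0, U2=1, U3=1, U4=1, U5=0, U6=1, U7=1, giving Y1=1, Y2=1. Observed Y1=0, Y2=0.
Test 1: faults giving observed Y1=0, Y2=0 are {U2 stuck-at-0, U2 inverted output}.
Test 2 (x1=0, x2=1, x3=1): fault-free U1=0, U2=0, U3=1, U4=1, U5=0, U6=0, U7=1 → Y1=0, Y2=1; observed Y1=0, Y2=1. Eliminates U2 inverted output.
Only U2 stuck-at-0 is consistent with every test.

U2 stuck-at-0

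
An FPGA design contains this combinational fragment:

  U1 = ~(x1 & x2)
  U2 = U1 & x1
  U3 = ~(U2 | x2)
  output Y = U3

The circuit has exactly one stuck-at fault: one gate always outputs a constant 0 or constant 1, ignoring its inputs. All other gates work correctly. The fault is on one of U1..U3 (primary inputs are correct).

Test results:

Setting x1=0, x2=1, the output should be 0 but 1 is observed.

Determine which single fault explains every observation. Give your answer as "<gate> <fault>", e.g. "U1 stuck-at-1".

Fault-free values for test 1 (x1=0, x2=1): U1=1, U2=0, U3=0, giving Y=0. Observed 1.
Test 1: faults giving observed 1 are {U3 stuck-at-1}.
Only U3 stuck-at-1 is consistent with every test.

U3 stuck-at-1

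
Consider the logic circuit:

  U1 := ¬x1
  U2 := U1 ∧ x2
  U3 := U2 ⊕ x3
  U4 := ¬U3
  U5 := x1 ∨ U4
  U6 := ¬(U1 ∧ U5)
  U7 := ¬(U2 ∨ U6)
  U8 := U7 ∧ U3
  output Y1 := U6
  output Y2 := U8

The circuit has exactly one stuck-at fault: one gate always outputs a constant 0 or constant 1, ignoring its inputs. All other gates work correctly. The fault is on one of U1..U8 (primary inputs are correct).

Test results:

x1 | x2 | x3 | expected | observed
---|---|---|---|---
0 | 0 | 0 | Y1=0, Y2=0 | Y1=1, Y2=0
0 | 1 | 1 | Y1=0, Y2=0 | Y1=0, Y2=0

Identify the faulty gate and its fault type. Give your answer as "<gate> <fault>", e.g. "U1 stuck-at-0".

U2 stuck-at-1

Fault-free values for test 1 (x1=0, x2=0, x3=0): U1=1, U2=0, U3=0, U4=1, U5=1, U6=0, U7=1, U8=0, giving Y1=0, Y2=0. Observed Y1=1, Y2=0.
Test 1: faults giving observed Y1=1, Y2=0 are {U1 stuck-at-0, U2 stuck-at-1, U3 stuck-at-1, U4 stuck-at-0, U5 stuck-at-0, U6 stuck-at-1}.
Test 2 (x1=0, x2=1, x3=1): fault-free U1=1, U2=1, U3=0, U4=1, U5=1, U6=0, U7=0, U8=0 → Y1=0, Y2=0; observed Y1=0, Y2=0. Eliminates U1 stuck-at-0, U3 stuck-at-1, U4 stuck-at-0, U5 stuck-at-0, U6 stuck-at-1.
Only U2 stuck-at-1 is consistent with every test.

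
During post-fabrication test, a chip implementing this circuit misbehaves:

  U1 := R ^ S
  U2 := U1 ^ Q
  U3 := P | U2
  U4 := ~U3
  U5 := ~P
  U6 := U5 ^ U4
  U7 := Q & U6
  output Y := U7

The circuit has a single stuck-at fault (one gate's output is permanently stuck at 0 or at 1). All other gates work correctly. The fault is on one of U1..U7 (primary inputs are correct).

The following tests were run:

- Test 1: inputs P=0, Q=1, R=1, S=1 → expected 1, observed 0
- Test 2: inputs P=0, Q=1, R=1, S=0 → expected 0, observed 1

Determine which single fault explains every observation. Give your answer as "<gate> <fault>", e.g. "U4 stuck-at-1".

Fault-free values for test 1 (P=0, Q=1, R=1, S=1): U1=0, U2=1, U3=1, U4=0, U5=1, U6=1, U7=1, giving Y=1. Observed 0.
Test 1: faults giving observed 0 are {U1 stuck-at-1, U2 stuck-at-0, U3 stuck-at-0, U4 stuck-at-1, U5 stuck-at-0, U6 stuck-at-0, U7 stuck-at-0}.
Test 2 (P=0, Q=1, R=1, S=0): fault-free U1=1, U2=0, U3=0, U4=1, U5=1, U6=0, U7=0 → 0; observed 1. Eliminates U1 stuck-at-1, U2 stuck-at-0, U3 stuck-at-0, U4 stuck-at-1, U6 stuck-at-0, U7 stuck-at-0.
Only U5 stuck-at-0 is consistent with every test.

U5 stuck-at-0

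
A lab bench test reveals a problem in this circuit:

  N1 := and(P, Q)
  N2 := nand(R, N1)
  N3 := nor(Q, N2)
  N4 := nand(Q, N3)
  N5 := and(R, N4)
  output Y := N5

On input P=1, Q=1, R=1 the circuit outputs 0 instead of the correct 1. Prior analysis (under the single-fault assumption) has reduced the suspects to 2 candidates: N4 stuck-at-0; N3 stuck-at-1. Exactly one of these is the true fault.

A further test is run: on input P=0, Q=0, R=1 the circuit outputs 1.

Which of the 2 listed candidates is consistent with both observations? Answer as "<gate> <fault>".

Evaluate each candidate on input P=0, Q=0, R=1:
  N4 stuck-at-0: N1=0, N2=1, N3=0, N4=0 [stuck-at-0], N5=0 → 0 — eliminated
  N3 stuck-at-1: N1=0, N2=1, N3=1 [stuck-at-1], N4=1, N5=1 → 1 — matches
Only N3 stuck-at-1 reproduces the observed 1.

N3 stuck-at-1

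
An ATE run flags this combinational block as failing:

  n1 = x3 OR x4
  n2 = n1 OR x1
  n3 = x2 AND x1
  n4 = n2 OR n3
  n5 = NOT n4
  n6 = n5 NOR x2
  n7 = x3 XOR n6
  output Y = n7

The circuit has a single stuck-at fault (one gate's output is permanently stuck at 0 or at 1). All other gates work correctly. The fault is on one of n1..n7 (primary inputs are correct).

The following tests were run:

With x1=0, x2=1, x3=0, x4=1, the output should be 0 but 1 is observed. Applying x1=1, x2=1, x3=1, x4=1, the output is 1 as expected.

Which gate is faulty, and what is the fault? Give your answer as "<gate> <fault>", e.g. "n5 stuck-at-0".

Fault-free values for test 1 (x1=0, x2=1, x3=0, x4=1): n1=1, n2=1, n3=0, n4=1, n5=0, n6=0, n7=0, giving Y=0. Observed 1.
Test 1: faults giving observed 1 are {n6 stuck-at-1, n7 stuck-at-1}.
Test 2 (x1=1, x2=1, x3=1, x4=1): fault-free n1=1, n2=1, n3=1, n4=1, n5=0, n6=0, n7=1 → 1; observed 1. Eliminates n6 stuck-at-1.
Only n7 stuck-at-1 is consistent with every test.

n7 stuck-at-1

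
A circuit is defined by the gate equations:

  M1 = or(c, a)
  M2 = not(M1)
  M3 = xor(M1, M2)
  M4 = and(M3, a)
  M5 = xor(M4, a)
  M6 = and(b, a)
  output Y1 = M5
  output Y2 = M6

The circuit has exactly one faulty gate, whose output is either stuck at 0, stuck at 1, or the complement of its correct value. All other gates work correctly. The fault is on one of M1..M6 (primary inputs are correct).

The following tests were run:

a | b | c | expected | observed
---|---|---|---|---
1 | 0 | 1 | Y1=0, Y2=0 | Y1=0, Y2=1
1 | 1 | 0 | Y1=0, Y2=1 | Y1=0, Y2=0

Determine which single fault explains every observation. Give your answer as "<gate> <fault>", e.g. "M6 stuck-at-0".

M6 inverted output

Fault-free values for test 1 (a=1, b=0, c=1): M1=1, M2=0, M3=1, M4=1, M5=0, M6=0, giving Y1=0, Y2=0. Observed Y1=0, Y2=1.
Test 1: faults giving observed Y1=0, Y2=1 are {M6 stuck-at-1, M6 inverted output}.
Test 2 (a=1, b=1, c=0): fault-free M1=1, M2=0, M3=1, M4=1, M5=0, M6=1 → Y1=0, Y2=1; observed Y1=0, Y2=0. Eliminates M6 stuck-at-1.
Only M6 inverted output is consistent with every test.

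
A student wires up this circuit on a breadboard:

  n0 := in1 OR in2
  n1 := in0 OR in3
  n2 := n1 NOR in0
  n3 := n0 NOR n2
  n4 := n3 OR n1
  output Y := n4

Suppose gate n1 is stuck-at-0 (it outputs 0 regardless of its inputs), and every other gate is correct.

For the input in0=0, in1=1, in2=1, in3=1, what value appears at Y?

0

Propagate with n1 forced: n0=1, n1=0 [stuck-at-0], n2=1, n3=0, n4=0.
So Y = 0. (Without the fault it would be 1.)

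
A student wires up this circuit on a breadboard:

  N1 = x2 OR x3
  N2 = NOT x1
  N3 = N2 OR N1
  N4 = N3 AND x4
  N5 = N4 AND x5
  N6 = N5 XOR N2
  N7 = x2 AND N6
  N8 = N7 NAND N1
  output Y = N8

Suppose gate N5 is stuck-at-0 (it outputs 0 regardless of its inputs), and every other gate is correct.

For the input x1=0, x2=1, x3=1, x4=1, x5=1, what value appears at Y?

0

Propagate with N5 forced: N1=1, N2=1, N3=1, N4=1, N5=0 [stuck-at-0], N6=1, N7=1, N8=0.
So Y = 0. (Without the fault it would be 1.)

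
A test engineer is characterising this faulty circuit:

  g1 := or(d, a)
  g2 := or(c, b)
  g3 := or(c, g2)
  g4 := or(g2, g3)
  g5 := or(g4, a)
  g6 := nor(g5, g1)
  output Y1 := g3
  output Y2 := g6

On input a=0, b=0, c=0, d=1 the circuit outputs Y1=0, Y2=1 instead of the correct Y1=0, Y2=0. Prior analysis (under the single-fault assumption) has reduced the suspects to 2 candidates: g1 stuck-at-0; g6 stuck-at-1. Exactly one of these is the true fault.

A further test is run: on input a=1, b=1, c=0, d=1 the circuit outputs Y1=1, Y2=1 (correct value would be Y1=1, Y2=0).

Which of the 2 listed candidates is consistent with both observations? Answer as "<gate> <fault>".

g6 stuck-at-1

Evaluate each candidate on input a=1, b=1, c=0, d=1:
  g1 stuck-at-0: g1=0 [stuck-at-0], g2=1, g3=1, g4=1, g5=1, g6=0 → Y1=1, Y2=0 — eliminated
  g6 stuck-at-1: g1=1, g2=1, g3=1, g4=1, g5=1, g6=1 [stuck-at-1] → Y1=1, Y2=1 — matches
Only g6 stuck-at-1 reproduces the observed Y1=1, Y2=1.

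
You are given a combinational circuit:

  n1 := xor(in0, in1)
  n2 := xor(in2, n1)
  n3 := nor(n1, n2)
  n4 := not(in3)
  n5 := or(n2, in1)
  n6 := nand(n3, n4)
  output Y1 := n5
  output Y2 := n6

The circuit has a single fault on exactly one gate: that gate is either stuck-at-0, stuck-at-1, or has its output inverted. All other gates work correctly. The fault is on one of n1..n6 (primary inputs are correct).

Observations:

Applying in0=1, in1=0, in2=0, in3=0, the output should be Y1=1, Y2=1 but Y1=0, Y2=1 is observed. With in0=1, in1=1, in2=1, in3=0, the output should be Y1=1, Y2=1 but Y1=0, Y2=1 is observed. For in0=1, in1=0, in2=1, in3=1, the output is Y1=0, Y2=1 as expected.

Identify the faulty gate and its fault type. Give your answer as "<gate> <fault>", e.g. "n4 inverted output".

n5 stuck-at-0

Fault-free values for test 1 (in0=1, in1=0, in2=0, in3=0): n1=1, n2=1, n3=0, n4=1, n5=1, n6=1, giving Y1=1, Y2=1. Observed Y1=0, Y2=1.
Test 1: faults giving observed Y1=0, Y2=1 are {n2 stuck-at-0, n2 inverted output, n5 stuck-at-0, n5 inverted output}.
Test 2 (in0=1, in1=1, in2=1, in3=0): fault-free n1=0, n2=1, n3=0, n4=1, n5=1, n6=1 → Y1=1, Y2=1; observed Y1=0, Y2=1. Eliminates n2 stuck-at-0, n2 inverted output.
Test 3 (in0=1, in1=0, in2=1, in3=1): fault-free n1=1, n2=0, n3=0, n4=0, n5=0, n6=1 → Y1=0, Y2=1; observed Y1=0, Y2=1. Eliminates n5 inverted output.
Only n5 stuck-at-0 is consistent with every test.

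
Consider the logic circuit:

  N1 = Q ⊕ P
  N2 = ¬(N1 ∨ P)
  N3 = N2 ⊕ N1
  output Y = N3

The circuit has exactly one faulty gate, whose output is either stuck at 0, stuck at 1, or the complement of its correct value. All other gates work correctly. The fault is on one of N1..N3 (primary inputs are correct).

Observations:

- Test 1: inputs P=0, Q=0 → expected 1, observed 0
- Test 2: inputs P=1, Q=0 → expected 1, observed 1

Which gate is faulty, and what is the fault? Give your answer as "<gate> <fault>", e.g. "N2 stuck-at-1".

Fault-free values for test 1 (P=0, Q=0): N1=0, N2=1, N3=1, giving Y=1. Observed 0.
Test 1: faults giving observed 0 are {N2 stuck-at-0, N2 inverted output, N3 stuck-at-0, N3 inverted output}.
Test 2 (P=1, Q=0): fault-free N1=1, N2=0, N3=1 → 1; observed 1. Eliminates N2 inverted output, N3 stuck-at-0, N3 inverted output.
Only N2 stuck-at-0 is consistent with every test.

N2 stuck-at-0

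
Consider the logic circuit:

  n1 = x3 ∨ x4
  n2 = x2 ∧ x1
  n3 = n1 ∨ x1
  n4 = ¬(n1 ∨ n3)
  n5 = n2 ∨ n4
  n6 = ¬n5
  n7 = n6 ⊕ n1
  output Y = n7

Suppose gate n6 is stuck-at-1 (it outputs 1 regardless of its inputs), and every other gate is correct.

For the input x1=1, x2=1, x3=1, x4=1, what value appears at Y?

Propagate with n6 forced: n1=1, n2=1, n3=1, n4=0, n5=1, n6=1 [stuck-at-1], n7=0.
So Y = 0. (Without the fault it would be 1.)

0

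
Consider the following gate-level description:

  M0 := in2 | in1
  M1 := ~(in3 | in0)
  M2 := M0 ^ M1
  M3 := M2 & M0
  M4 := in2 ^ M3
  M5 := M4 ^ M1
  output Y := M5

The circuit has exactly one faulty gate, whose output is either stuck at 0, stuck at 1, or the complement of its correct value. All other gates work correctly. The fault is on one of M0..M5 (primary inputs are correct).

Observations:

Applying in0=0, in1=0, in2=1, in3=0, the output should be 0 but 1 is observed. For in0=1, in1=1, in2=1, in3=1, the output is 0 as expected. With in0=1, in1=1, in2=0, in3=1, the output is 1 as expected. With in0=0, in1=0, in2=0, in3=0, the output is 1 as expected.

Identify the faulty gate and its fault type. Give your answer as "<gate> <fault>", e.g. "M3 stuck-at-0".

M2 stuck-at-1

Fault-free values for test 1 (in0=0, in1=0, in2=1, in3=0): M0=1, M1=1, M2=0, M3=0, M4=1, M5=0, giving Y=0. Observed 1.
Test 1: faults giving observed 1 are {M2 stuck-at-1, M2 inverted output, M3 stuck-at-1, M3 inverted output, M4 stuck-at-0, M4 inverted output, M5 stuck-at-1, M5 inverted output}.
Test 2 (in0=1, in1=1, in2=1, in3=1): fault-free M0=1, M1=0, M2=1, M3=1, M4=0, M5=0 → 0; observed 0. Eliminates M2 inverted output, M3 inverted output, M4 inverted output, M5 stuck-at-1, M5 inverted output.
Test 3 (in0=1, in1=1, in2=0, in3=1): fault-free M0=1, M1=0, M2=1, M3=1, M4=1, M5=1 → 1; observed 1. Eliminates M4 stuck-at-0.
Test 4 (in0=0, in1=0, in2=0, in3=0): fault-free M0=0, M1=1, M2=1, M3=0, M4=0, M5=1 → 1; observed 1. Eliminates M3 stuck-at-1.
Only M2 stuck-at-1 is consistent with every test.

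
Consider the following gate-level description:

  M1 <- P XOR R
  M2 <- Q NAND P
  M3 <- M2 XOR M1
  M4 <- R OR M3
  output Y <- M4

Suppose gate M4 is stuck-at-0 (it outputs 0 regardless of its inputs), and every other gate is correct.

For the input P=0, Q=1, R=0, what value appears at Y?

Propagate with M4 forced: M1=0, M2=1, M3=1, M4=0 [stuck-at-0].
So Y = 0. (Without the fault it would be 1.)

0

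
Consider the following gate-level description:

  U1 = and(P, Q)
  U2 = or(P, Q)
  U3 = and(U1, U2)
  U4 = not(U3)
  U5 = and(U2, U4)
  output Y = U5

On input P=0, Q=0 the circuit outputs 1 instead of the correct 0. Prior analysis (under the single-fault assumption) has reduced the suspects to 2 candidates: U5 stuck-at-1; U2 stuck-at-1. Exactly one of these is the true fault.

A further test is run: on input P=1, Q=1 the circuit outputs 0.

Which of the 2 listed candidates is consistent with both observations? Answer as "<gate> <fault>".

Evaluate each candidate on input P=1, Q=1:
  U5 stuck-at-1: U1=1, U2=1, U3=1, U4=0, U5=1 [stuck-at-1] → 1 — eliminated
  U2 stuck-at-1: U1=1, U2=1 [stuck-at-1], U3=1, U4=0, U5=0 → 0 — matches
Only U2 stuck-at-1 reproduces the observed 0.

U2 stuck-at-1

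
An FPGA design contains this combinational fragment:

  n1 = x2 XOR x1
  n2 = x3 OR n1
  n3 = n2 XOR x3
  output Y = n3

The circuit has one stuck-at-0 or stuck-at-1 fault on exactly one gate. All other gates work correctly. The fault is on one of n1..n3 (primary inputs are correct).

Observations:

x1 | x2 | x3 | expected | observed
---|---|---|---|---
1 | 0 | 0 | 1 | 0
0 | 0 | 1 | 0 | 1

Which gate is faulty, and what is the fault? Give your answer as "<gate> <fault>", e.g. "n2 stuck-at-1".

n2 stuck-at-0

Fault-free values for test 1 (x1=1, x2=0, x3=0): n1=1, n2=1, n3=1, giving Y=1. Observed 0.
Test 1: faults giving observed 0 are {n1 stuck-at-0, n2 stuck-at-0, n3 stuck-at-0}.
Test 2 (x1=0, x2=0, x3=1): fault-free n1=0, n2=1, n3=0 → 0; observed 1. Eliminates n1 stuck-at-0, n3 stuck-at-0.
Only n2 stuck-at-0 is consistent with every test.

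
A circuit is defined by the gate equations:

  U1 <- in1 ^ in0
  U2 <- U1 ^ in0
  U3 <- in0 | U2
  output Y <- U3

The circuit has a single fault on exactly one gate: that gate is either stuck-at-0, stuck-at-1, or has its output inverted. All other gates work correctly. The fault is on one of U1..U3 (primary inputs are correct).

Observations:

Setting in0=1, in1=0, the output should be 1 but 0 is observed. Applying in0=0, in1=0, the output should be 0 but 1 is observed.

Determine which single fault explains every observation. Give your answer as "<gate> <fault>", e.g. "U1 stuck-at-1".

Fault-free values for test 1 (in0=1, in1=0): U1=1, U2=0, U3=1, giving Y=1. Observed 0.
Test 1: faults giving observed 0 are {U3 stuck-at-0, U3 inverted output}.
Test 2 (in0=0, in1=0): fault-free U1=0, U2=0, U3=0 → 0; observed 1. Eliminates U3 stuck-at-0.
Only U3 inverted output is consistent with every test.

U3 inverted output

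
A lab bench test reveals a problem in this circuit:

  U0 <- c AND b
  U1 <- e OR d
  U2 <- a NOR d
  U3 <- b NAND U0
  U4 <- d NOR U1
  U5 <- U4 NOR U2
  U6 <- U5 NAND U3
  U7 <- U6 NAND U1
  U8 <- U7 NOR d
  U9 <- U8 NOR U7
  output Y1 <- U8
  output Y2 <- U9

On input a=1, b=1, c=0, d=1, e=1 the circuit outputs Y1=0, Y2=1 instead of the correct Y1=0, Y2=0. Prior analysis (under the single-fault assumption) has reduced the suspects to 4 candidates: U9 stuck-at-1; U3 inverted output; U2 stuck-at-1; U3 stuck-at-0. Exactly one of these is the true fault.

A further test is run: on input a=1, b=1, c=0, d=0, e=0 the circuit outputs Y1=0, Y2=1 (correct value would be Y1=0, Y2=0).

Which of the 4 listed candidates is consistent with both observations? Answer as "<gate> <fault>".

Evaluate each candidate on input a=1, b=1, c=0, d=0, e=0:
  U9 stuck-at-1: U0=0, U1=0, U2=0, U3=1, U4=1, U5=0, U6=1, U7=1, U8=0, U9=1 [stuck-at-1] → Y1=0, Y2=1 — matches
  U3 inverted output: U0=0, U1=0, U2=0, U3=0 [inverted output], U4=1, U5=0, U6=1, U7=1, U8=0, U9=0 → Y1=0, Y2=0 — eliminated
  U2 stuck-at-1: U0=0, U1=0, U2=1 [stuck-at-1], U3=1, U4=1, U5=0, U6=1, U7=1, U8=0, U9=0 → Y1=0, Y2=0 — eliminated
  U3 stuck-at-0: U0=0, U1=0, U2=0, U3=0 [stuck-at-0], U4=1, U5=0, U6=1, U7=1, U8=0, U9=0 → Y1=0, Y2=0 — eliminated
Only U9 stuck-at-1 reproduces the observed Y1=0, Y2=1.

U9 stuck-at-1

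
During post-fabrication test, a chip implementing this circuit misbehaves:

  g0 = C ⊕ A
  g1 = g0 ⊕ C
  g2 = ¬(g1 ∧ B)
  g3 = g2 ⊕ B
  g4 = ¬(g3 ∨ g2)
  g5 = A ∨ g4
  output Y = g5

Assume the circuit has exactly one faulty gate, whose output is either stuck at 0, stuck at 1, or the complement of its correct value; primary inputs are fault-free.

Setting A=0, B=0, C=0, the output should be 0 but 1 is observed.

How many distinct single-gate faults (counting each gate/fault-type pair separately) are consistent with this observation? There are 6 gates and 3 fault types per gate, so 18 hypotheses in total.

6

Fault-free: g0=0, g1=0, g2=1, g3=1, g4=0, g5=0 → 0. Observed 1.
  g0: none of the 3 fault types match ✗
  g1: none of the 3 fault types match ✗
  g2: stuck-at-0, inverted output ✓; others ✗
  g3: none of the 3 fault types match ✗
  g4: stuck-at-1, inverted output ✓; others ✗
  g5: stuck-at-1, inverted output ✓; others ✗
Consistent faults: {g2 stuck-at-0, g2 inverted output, g4 stuck-at-1, g4 inverted output, g5 stuck-at-1, g5 inverted output} — 6 in all.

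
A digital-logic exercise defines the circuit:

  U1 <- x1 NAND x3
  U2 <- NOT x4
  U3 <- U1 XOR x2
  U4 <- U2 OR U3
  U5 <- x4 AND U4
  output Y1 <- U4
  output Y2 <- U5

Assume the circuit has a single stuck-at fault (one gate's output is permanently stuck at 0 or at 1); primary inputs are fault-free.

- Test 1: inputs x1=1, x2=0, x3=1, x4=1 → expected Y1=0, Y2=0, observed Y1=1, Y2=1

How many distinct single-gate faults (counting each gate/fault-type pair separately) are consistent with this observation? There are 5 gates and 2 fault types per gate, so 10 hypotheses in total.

4

Fault-free: U1=0, U2=0, U3=0, U4=0, U5=0 → Y1=0, Y2=0. Observed Y1=1, Y2=1.
  U1 stuck-at-0: output Y1=0, Y2=0 ✗
  U1 stuck-at-1: output Y1=1, Y2=1 ✓
  U2 stuck-at-0: output Y1=0, Y2=0 ✗
  U2 stuck-at-1: output Y1=1, Y2=1 ✓
  U3 stuck-at-0: output Y1=0, Y2=0 ✗
  U3 stuck-at-1: output Y1=1, Y2=1 ✓
  U4 stuck-at-0: output Y1=0, Y2=0 ✗
  U4 stuck-at-1: output Y1=1, Y2=1 ✓
  U5 stuck-at-0: output Y1=0, Y2=0 ✗
  U5 stuck-at-1: output Y1=0, Y2=1 ✗
Consistent faults: {U1 stuck-at-1, U2 stuck-at-1, U3 stuck-at-1, U4 stuck-at-1} — 4 in all.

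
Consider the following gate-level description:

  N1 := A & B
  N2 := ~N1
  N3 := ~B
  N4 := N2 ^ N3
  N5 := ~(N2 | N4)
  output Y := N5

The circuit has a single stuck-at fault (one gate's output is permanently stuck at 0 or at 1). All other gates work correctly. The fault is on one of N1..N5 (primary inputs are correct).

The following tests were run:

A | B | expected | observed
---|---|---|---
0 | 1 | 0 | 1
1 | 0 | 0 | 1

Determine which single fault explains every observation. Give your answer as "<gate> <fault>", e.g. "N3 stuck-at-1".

N5 stuck-at-1

Fault-free values for test 1 (A=0, B=1): N1=0, N2=1, N3=0, N4=1, N5=0, giving Y=0. Observed 1.
Test 1: faults giving observed 1 are {N1 stuck-at-1, N2 stuck-at-0, N5 stuck-at-1}.
Test 2 (A=1, B=0): fault-free N1=0, N2=1, N3=1, N4=0, N5=0 → 0; observed 1. Eliminates N1 stuck-at-1, N2 stuck-at-0.
Only N5 stuck-at-1 is consistent with every test.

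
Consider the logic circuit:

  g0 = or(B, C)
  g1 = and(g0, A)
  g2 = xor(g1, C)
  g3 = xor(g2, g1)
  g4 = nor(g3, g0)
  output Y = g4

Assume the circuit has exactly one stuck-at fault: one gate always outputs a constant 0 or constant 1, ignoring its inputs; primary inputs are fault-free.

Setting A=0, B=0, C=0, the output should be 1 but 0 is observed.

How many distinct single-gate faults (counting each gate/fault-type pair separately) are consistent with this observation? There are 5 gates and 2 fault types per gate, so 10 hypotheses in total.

4

Fault-free: g0=0, g1=0, g2=0, g3=0, g4=1 → 1. Observed 0.
  g0 stuck-at-0: output 1 ✗
  g0 stuck-at-1: output 0 ✓
  g1 stuck-at-0: output 1 ✗
  g1 stuck-at-1: output 1 ✗
  g2 stuck-at-0: output 1 ✗
  g2 stuck-at-1: output 0 ✓
  g3 stuck-at-0: output 1 ✗
  g3 stuck-at-1: output 0 ✓
  g4 stuck-at-0: output 0 ✓
  g4 stuck-at-1: output 1 ✗
Consistent faults: {g0 stuck-at-1, g2 stuck-at-1, g3 stuck-at-1, g4 stuck-at-0} — 4 in all.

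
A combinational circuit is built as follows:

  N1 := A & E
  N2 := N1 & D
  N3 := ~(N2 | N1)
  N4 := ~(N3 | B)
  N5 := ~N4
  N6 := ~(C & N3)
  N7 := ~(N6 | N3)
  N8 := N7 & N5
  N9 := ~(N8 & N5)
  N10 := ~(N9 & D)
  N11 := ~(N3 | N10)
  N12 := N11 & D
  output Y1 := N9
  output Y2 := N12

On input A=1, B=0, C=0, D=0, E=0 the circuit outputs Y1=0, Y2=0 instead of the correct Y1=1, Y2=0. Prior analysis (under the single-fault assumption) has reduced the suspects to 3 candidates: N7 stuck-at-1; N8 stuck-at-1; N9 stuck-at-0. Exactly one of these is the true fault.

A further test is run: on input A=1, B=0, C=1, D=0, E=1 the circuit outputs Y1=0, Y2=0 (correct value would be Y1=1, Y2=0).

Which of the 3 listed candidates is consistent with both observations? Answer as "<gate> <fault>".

Evaluate each candidate on input A=1, B=0, C=1, D=0, E=1:
  N7 stuck-at-1: N1=1, N2=0, N3=0, N4=1, N5=0, N6=1, N7=1 [stuck-at-1], N8=0, N9=1, N10=1, N11=0, N12=0 → Y1=1, Y2=0 — eliminated
  N8 stuck-at-1: N1=1, N2=0, N3=0, N4=1, N5=0, N6=1, N7=0, N8=1 [stuck-at-1], N9=1, N10=1, N11=0, N12=0 → Y1=1, Y2=0 — eliminated
  N9 stuck-at-0: N1=1, N2=0, N3=0, N4=1, N5=0, N6=1, N7=0, N8=0, N9=0 [stuck-at-0], N10=1, N11=0, N12=0 → Y1=0, Y2=0 — matches
Only N9 stuck-at-0 reproduces the observed Y1=0, Y2=0.

N9 stuck-at-0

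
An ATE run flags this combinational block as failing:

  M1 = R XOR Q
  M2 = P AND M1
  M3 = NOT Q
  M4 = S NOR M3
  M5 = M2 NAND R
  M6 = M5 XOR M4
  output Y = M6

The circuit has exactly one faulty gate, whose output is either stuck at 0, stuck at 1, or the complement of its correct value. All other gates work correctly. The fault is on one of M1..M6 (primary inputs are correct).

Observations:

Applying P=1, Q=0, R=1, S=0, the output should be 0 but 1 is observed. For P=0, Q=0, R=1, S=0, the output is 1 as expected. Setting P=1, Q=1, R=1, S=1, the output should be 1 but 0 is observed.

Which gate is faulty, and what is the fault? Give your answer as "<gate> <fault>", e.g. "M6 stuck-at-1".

M1 inverted output

Fault-free values for test 1 (P=1, Q=0, R=1, S=0): M1=1, M2=1, M3=1, M4=0, M5=0, M6=0, giving Y=0. Observed 1.
Test 1: faults giving observed 1 are {M1 stuck-at-0, M1 inverted output, M2 stuck-at-0, M2 inverted output, M3 stuck-at-0, M3 inverted output, M4 stuck-at-1, M4 inverted output, M5 stuck-at-1, M5 inverted output, M6 stuck-at-1, M6 inverted output}.
Test 2 (P=0, Q=0, R=1, S=0): fault-free M1=1, M2=0, M3=1, M4=0, M5=1, M6=1 → 1; observed 1. Eliminates M2 inverted output, M3 stuck-at-0, M3 inverted output, M4 stuck-at-1, M4 inverted output, M5 inverted output, M6 inverted output.
Test 3 (P=1, Q=1, R=1, S=1): fault-free M1=0, M2=0, M3=0, M4=0, M5=1, M6=1 → 1; observed 0. Eliminates M1 stuck-at-0, M2 stuck-at-0, M5 stuck-at-1, M6 stuck-at-1.
Only M1 inverted output is consistent with every test.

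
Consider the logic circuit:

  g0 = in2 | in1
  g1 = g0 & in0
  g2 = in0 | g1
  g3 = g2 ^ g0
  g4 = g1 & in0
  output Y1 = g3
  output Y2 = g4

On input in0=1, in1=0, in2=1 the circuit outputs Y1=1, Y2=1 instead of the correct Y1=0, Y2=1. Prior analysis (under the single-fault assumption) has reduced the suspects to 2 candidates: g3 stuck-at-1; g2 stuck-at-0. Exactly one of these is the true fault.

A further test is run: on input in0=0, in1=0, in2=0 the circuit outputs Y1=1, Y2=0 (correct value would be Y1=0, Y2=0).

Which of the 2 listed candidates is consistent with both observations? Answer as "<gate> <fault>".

Evaluate each candidate on input in0=0, in1=0, in2=0:
  g3 stuck-at-1: g0=0, g1=0, g2=0, g3=1 [stuck-at-1], g4=0 → Y1=1, Y2=0 — matches
  g2 stuck-at-0: g0=0, g1=0, g2=0 [stuck-at-0], g3=0, g4=0 → Y1=0, Y2=0 — eliminated
Only g3 stuck-at-1 reproduces the observed Y1=1, Y2=0.

g3 stuck-at-1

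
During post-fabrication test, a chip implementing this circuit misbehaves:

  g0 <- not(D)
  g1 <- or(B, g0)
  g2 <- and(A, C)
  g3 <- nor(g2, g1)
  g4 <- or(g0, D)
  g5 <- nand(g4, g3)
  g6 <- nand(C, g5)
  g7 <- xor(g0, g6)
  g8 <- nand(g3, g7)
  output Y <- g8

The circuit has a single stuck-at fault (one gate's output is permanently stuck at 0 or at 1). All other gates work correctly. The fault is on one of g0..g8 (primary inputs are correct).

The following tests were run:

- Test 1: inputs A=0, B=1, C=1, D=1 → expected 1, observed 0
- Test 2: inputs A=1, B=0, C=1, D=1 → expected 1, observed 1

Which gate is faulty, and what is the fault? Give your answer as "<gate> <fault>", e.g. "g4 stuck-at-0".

g1 stuck-at-0

Fault-free values for test 1 (A=0, B=1, C=1, D=1): g0=0, g1=1, g2=0, g3=0, g4=1, g5=1, g6=0, g7=0, g8=1, giving Y=1. Observed 0.
Test 1: faults giving observed 0 are {g1 stuck-at-0, g3 stuck-at-1, g8 stuck-at-0}.
Test 2 (A=1, B=0, C=1, D=1): fault-free g0=0, g1=0, g2=1, g3=0, g4=1, g5=1, g6=0, g7=0, g8=1 → 1; observed 1. Eliminates g3 stuck-at-1, g8 stuck-at-0.
Only g1 stuck-at-0 is consistent with every test.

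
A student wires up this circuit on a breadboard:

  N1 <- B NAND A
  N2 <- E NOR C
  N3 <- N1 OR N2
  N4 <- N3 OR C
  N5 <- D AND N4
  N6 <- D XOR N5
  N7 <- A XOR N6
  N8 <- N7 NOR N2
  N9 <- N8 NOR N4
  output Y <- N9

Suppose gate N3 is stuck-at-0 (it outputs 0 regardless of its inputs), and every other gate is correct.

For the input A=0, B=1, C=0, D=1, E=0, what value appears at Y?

1

Propagate with N3 forced: N1=1, N2=1, N3=0 [stuck-at-0], N4=0, N5=0, N6=1, N7=1, N8=0, N9=1.
So Y = 1. (Without the fault it would be 0.)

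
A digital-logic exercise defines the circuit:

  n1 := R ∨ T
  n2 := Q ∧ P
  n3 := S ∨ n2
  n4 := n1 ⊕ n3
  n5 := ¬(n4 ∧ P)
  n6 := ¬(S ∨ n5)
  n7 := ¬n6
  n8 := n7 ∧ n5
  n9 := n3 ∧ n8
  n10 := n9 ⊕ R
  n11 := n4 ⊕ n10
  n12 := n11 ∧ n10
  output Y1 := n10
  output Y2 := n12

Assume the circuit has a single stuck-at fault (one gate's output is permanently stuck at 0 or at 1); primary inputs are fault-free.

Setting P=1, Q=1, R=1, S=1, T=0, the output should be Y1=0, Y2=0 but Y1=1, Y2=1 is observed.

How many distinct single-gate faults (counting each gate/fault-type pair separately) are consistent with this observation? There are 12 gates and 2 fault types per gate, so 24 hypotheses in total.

Fault-free: n1=1, n2=1, n3=1, n4=0, n5=1, n6=0, n7=1, n8=1, n9=1, n10=0, n11=0, n12=0 → Y1=0, Y2=0. Observed Y1=1, Y2=1.
  n1: none of the 2 fault types match ✗
  n2: none of the 2 fault types match ✗
  n3: none of the 2 fault types match ✗
  n4: none of the 2 fault types match ✗
  n5: stuck-at-0 ✓; others ✗
  n6: stuck-at-1 ✓; others ✗
  n7: stuck-at-0 ✓; others ✗
  n8: stuck-at-0 ✓; others ✗
  n9: stuck-at-0 ✓; others ✗
  n10: stuck-at-1 ✓; others ✗
  n11: none of the 2 fault types match ✗
  n12: none of the 2 fault types match ✗
Consistent faults: {n5 stuck-at-0, n6 stuck-at-1, n7 stuck-at-0, n8 stuck-at-0, n9 stuck-at-0, n10 stuck-at-1} — 6 in all.

6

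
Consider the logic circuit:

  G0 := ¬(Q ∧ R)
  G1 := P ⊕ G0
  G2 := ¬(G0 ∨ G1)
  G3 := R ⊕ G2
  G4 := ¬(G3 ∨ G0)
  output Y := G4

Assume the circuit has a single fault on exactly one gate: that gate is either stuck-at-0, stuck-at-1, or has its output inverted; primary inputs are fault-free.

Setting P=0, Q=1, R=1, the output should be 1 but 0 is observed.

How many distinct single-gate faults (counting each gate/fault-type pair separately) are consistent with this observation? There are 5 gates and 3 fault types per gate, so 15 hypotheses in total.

10

Fault-free: G0=0, G1=0, G2=1, G3=0, G4=1 → 1. Observed 0.
  G0: stuck-at-1, inverted output ✓; others ✗
  G1: stuck-at-1, inverted output ✓; others ✗
  G2: stuck-at-0, inverted output ✓; others ✗
  G3: stuck-at-1, inverted output ✓; others ✗
  G4: stuck-at-0, inverted output ✓; others ✗
Consistent faults: {G0 stuck-at-1, G0 inverted output, G1 stuck-at-1, G1 inverted output, G2 stuck-at-0, G2 inverted output, G3 stuck-at-1, G3 inverted output, G4 stuck-at-0, G4 inverted output} — 10 in all.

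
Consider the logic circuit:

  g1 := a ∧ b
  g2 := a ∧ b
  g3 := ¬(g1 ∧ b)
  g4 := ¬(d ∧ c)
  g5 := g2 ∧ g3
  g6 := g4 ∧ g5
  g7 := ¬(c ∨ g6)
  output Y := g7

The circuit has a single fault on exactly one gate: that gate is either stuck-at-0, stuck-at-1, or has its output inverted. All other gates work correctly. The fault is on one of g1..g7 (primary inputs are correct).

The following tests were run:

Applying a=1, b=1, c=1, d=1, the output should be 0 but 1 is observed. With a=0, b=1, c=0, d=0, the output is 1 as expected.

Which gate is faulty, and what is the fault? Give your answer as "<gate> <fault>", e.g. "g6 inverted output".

g7 stuck-at-1

Fault-free values for test 1 (a=1, b=1, c=1, d=1): g1=1, g2=1, g3=0, g4=0, g5=0, g6=0, g7=0, giving Y=0. Observed 1.
Test 1: faults giving observed 1 are {g7 stuck-at-1, g7 inverted output}.
Test 2 (a=0, b=1, c=0, d=0): fault-free g1=0, g2=0, g3=1, g4=1, g5=0, g6=0, g7=1 → 1; observed 1. Eliminates g7 inverted output.
Only g7 stuck-at-1 is consistent with every test.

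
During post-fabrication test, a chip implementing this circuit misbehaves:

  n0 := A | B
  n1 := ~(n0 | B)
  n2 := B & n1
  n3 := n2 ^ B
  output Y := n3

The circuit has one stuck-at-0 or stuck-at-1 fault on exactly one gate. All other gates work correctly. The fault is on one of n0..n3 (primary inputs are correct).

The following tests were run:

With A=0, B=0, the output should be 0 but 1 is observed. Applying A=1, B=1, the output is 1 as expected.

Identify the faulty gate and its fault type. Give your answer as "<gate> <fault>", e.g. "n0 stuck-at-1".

Fault-free values for test 1 (A=0, B=0): n0=0, n1=1, n2=0, n3=0, giving Y=0. Observed 1.
Test 1: faults giving observed 1 are {n2 stuck-at-1, n3 stuck-at-1}.
Test 2 (A=1, B=1): fault-free n0=1, n1=0, n2=0, n3=1 → 1; observed 1. Eliminates n2 stuck-at-1.
Only n3 stuck-at-1 is consistent with every test.

n3 stuck-at-1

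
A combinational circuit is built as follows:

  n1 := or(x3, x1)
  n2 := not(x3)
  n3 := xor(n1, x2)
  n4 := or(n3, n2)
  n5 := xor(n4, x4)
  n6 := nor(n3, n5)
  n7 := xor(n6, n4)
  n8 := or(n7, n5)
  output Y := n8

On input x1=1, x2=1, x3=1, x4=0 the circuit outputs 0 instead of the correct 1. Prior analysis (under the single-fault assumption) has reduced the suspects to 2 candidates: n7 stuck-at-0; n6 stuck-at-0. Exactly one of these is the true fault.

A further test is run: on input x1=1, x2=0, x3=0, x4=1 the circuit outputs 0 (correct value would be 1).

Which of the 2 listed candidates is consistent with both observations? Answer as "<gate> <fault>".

Evaluate each candidate on input x1=1, x2=0, x3=0, x4=1:
  n7 stuck-at-0: n1=1, n2=1, n3=1, n4=1, n5=0, n6=0, n7=0 [stuck-at-0], n8=0 → 0 — matches
  n6 stuck-at-0: n1=1, n2=1, n3=1, n4=1, n5=0, n6=0 [stuck-at-0], n7=1, n8=1 → 1 — eliminated
Only n7 stuck-at-0 reproduces the observed 0.

n7 stuck-at-0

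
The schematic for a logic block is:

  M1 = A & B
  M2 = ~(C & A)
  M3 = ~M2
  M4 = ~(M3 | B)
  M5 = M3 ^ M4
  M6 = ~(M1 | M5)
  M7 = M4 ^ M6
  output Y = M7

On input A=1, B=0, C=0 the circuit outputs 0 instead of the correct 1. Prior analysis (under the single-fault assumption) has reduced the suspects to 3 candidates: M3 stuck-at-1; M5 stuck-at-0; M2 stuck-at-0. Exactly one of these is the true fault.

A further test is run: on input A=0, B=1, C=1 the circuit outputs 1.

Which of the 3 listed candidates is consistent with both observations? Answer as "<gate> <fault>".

Evaluate each candidate on input A=0, B=1, C=1:
  M3 stuck-at-1: M1=0, M2=1, M3=1 [stuck-at-1], M4=0, M5=1, M6=0, M7=0 → 0 — eliminated
  M5 stuck-at-0: M1=0, M2=1, M3=0, M4=0, M5=0 [stuck-at-0], M6=1, M7=1 → 1 — matches
  M2 stuck-at-0: M1=0, M2=0 [stuck-at-0], M3=1, M4=0, M5=1, M6=0, M7=0 → 0 — eliminated
Only M5 stuck-at-0 reproduces the observed 1.

M5 stuck-at-0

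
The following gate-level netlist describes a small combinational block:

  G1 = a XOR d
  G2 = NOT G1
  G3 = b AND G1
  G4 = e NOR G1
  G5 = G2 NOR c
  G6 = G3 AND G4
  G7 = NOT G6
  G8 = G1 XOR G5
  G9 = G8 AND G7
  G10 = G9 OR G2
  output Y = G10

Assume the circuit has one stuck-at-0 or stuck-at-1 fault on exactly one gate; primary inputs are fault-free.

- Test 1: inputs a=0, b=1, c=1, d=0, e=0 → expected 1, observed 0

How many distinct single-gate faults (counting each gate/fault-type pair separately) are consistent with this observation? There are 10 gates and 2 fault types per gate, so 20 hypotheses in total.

2

Fault-free: G1=0, G2=1, G3=0, G4=1, G5=0, G6=0, G7=1, G8=0, G9=0, G10=1 → 1. Observed 0.
  G1: none of the 2 fault types match ✗
  G2: stuck-at-0 ✓; others ✗
  G3: none of the 2 fault types match ✗
  G4: none of the 2 fault types match ✗
  G5: none of the 2 fault types match ✗
  G6: none of the 2 fault types match ✗
  G7: none of the 2 fault types match ✗
  G8: none of the 2 fault types match ✗
  G9: none of the 2 fault types match ✗
  G10: stuck-at-0 ✓; others ✗
Consistent faults: {G2 stuck-at-0, G10 stuck-at-0} — 2 in all.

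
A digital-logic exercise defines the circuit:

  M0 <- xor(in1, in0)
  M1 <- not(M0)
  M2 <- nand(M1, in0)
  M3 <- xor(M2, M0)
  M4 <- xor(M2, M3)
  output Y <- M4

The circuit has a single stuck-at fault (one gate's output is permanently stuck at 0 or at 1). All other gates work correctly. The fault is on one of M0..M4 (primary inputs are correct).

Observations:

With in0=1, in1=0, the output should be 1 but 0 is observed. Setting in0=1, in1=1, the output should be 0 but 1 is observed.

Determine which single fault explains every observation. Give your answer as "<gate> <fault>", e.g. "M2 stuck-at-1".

M3 stuck-at-1

Fault-free values for test 1 (in0=1, in1=0): M0=1, M1=0, M2=1, M3=0, M4=1, giving Y=1. Observed 0.
Test 1: faults giving observed 0 are {M0 stuck-at-0, M3 stuck-at-1, M4 stuck-at-0}.
Test 2 (in0=1, in1=1): fault-free M0=0, M1=1, M2=0, M3=0, M4=0 → 0; observed 1. Eliminates M0 stuck-at-0, M4 stuck-at-0.
Only M3 stuck-at-1 is consistent with every test.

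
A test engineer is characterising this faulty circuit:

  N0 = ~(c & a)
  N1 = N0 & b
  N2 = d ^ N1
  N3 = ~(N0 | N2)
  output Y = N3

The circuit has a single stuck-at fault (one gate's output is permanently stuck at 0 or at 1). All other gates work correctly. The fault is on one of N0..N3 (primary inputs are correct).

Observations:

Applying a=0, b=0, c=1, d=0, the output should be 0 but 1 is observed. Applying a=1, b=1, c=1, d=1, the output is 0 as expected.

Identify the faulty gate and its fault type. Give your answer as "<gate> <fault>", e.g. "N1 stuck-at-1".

Fault-free values for test 1 (a=0, b=0, c=1, d=0): N0=1, N1=0, N2=0, N3=0, giving Y=0. Observed 1.
Test 1: faults giving observed 1 are {N0 stuck-at-0, N3 stuck-at-1}.
Test 2 (a=1, b=1, c=1, d=1): fault-free N0=0, N1=0, N2=1, N3=0 → 0; observed 0. Eliminates N3 stuck-at-1.
Only N0 stuck-at-0 is consistent with every test.

N0 stuck-at-0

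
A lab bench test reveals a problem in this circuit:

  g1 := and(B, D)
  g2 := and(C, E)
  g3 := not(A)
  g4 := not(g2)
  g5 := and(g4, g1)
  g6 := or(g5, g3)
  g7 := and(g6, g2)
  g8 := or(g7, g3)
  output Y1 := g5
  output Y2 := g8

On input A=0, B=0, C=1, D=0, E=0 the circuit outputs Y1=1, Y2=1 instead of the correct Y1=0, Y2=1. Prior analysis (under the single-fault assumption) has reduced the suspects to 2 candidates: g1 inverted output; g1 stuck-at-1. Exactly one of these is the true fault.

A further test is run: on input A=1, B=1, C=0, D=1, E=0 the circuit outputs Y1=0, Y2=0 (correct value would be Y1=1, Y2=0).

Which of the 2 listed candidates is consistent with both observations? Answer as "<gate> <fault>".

Evaluate each candidate on input A=1, B=1, C=0, D=1, E=0:
  g1 inverted output: g1=0 [inverted output], g2=0, g3=0, g4=1, g5=0, g6=0, g7=0, g8=0 → Y1=0, Y2=0 — matches
  g1 stuck-at-1: g1=1 [stuck-at-1], g2=0, g3=0, g4=1, g5=1, g6=1, g7=0, g8=0 → Y1=1, Y2=0 — eliminated
Only g1 inverted output reproduces the observed Y1=0, Y2=0.

g1 inverted output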